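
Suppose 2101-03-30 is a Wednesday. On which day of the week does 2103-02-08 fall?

March 2101: 31 − 30 = 1 day remains.
Then 22 full months totalling 671 days.
February 1–8, 2103: 8 days (2103 is not a leap year).
Total: 1 + 671 + 8 = 680 days.
680 mod 7 = 1, so 1 day after Wednesday is Thursday.

Thursday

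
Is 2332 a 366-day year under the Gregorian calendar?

Yes

2332 is a leap year.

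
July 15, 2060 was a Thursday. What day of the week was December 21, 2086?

Saturday

From July 15, 2060 to July 15, 2086: 26 years, of which 6 contain a Feb 29 — 20×365 + 6×366 = 9496 days.
July 2086: 31 − 15 = 16 days remain.
Then August (31), September (30), October (31), November (30): 31 + 30 + 31 + 30 = 122 days.
December 1–21, 2086: 21 days.
Residual: 159 days.
Total: 9655 days.
9655 mod 7 = 2, so 2 days after Thursday is Saturday.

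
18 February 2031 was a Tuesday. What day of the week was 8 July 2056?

Saturday

From February 18, 2031 to February 18, 2056: 25 years, of which 6 contain a Feb 29 — 19×365 + 6×366 = 9131 days.
February 2056: 29 − 18 = 11 days remain (2056 is a leap year, so February has 29 days).
Then March (31), April (30), May (31), June (30): 31 + 30 + 31 + 30 = 122 days.
July 1–8, 2056: 8 days.
Residual: 141 days.
Total: 9272 days.
9272 mod 7 = 4, so 4 days after Tuesday is Saturday.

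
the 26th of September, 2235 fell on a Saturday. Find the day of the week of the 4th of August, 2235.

Tuesday

Count forward from the earlier date (August 4, 2235) to the later (September 26, 2235):
August 2235: 31 − 4 = 27 days remain.
September 1–26, 2235: 26 days.
Total: 27 + 26 = 53 days.
53 mod 7 = 4, so 4 days before Saturday is Tuesday.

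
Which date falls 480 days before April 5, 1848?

December 12, 1846

Count 480 days before April 5, 1848:
December 12, 1846 → December 12, 1847: 365 days.
December 1847: 31 − 12 = 19 days remain.
Then January (31), February 1848 (29), March (31): 31 + 29 + 31 = 91 days.
April 1–5, 1848: 5 days.
Residual: 115 days.
Total: 480 days.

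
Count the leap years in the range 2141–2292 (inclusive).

Years divisible by 4: 2144, 2148, …, 2292 — 38 in all.
Of these, 2200 is divisible by 100 but not 400, so not leap.
Leap years: 38 − 1 = 37.

37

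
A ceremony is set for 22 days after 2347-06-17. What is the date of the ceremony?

2347-07-09

Count 22 days after June 17, 2347:
June 2347: 30 − 17 = 13 days remain.
July 1–9, 2347: 9 days.
Total: 13 + 9 = 22 days.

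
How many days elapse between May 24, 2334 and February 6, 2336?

Day-of-year of May 24, 2334: 144.
Day-of-year of February 6, 2336: 37.
2334 has 365 days, so 365 − 144 = 221 days remain in 2334.
Full years: 2335: 365. Sum = 365.
Total: 221 + 365 + 37 = 623 days.

623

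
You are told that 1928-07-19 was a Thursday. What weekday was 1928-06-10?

Count forward from the earlier date (June 10, 1928) to the later (July 19, 1928):
June 1928: 30 − 10 = 20 days remain.
July 1–19, 1928: 19 days.
Total: 20 + 19 = 39 days.
39 mod 7 = 4, so 4 days before Thursday is Sunday.

Sunday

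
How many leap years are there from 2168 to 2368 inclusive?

49

Years divisible by 4: 2168, 2172, …, 2368 — 51 in all.
Of these, 2200, 2300 are divisible by 100 but not 400, so not leap.
Leap years: 51 − 2 = 49.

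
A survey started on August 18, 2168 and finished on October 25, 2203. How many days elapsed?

Day-of-year of August 18, 2168: 231.
Day-of-year of October 25, 2203: 298.
2168 has 366 days, so 366 − 231 = 135 days remain in 2168.
Full years 2169–2202: 27 common + 7 leap = 27×365 + 7×366 = 12417 days.
Total: 135 + 12417 + 298 = 12850 days.

12850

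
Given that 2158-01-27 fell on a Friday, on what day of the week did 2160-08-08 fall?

Friday

January 2158: 31 − 27 = 4 days remain.
Then 30 full months totalling 912 days.
August 1–8, 2160: 8 days.
Total: 4 + 912 + 8 = 924 days.
924 is a multiple of 7, so 2160-08-08 falls on the same weekday: Friday.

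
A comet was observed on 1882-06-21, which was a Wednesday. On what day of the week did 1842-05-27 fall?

Friday

Count forward from the earlier date (May 27, 1842) to the later (June 21, 1882):
From May 27, 1842 to May 27, 1882: 40 years, of which 10 contain a Feb 29 — 30×365 + 10×366 = 14610 days.
May 1882: 31 − 27 = 4 days remain.
June 1–21, 1882: 21 days.
Residual: 25 days.
Total: 14635 days.
14635 mod 7 = 5, so 5 days before Wednesday is Friday.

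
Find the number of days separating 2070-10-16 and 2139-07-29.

Day-of-year of October 16, 2070: 289.
Day-of-year of July 29, 2139: 210.
2070 has 365 days, so 365 − 289 = 76 days remain in 2070.
Full years 2071–2138: 52 common + 16 leap = 52×365 + 16×366 = 24836 days.
Total: 76 + 24836 + 210 = 25122 days.

25122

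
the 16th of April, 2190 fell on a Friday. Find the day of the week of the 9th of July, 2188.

Wednesday

Count forward from the earlier date (July 9, 2188) to the later (April 16, 2190):
July 2188: 31 − 9 = 22 days remain.
Then 20 full months totalling 608 days.
April 1–16, 2190: 16 days.
Total: 22 + 608 + 16 = 646 days.
646 mod 7 = 2, so 2 days before Friday is Wednesday.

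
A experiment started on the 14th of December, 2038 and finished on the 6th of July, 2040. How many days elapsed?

570

Day-of-year of December 14, 2038: 348.
Day-of-year of July 6, 2040: 188.
2038 has 365 days, so 365 − 348 = 17 days remain in 2038.
Full years: 2039: 365. Sum = 365.
Total: 17 + 365 + 188 = 570 days.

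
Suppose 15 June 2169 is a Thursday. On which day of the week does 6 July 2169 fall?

June 2169: 30 − 15 = 15 days remain.
July 1–6, 2169: 6 days.
Total: 15 + 6 = 21 days.
21 is a multiple of 7, so 6 July 2169 falls on the same weekday: Thursday.

Thursday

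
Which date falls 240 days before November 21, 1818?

March 26, 1818

Count 240 days before November 21, 1818:
March 1818: 31 − 26 = 5 days remain.
Then April (30), May (31), June (30), July (31), August (31), September (30), October (31): 30 + 31 + 30 + 31 + 31 + 30 + 31 = 214 days.
November 1–21, 1818: 21 days.
Total: 5 + 214 + 21 = 240 days.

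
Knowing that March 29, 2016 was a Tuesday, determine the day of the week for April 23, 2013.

Tuesday

Count forward from the earlier date (April 23, 2013) to the later (March 29, 2016):
Day-of-year of April 23, 2013: 113.
Day-of-year of March 29, 2016: 89.
2013 has 365 days, so 365 − 113 = 252 days remain in 2013.
Full years: 2014: 365; 2015: 365. Sum = 730.
Total: 252 + 730 + 89 = 1071 days.
1071 is a multiple of 7, so April 23, 2013 falls on the same weekday: Tuesday.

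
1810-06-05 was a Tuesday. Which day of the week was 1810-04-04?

Wednesday

Count forward from the earlier date (April 4, 1810) to the later (June 5, 1810):
April 1810: 30 − 4 = 26 days remain.
Then May (31): 31 days.
June 1–5, 1810: 5 days.
Total: 26 + 31 + 5 = 62 days.
62 mod 7 = 6, so 6 days before Tuesday is Wednesday.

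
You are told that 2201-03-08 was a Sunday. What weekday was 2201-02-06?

Count forward from the earlier date (February 6, 2201) to the later (March 8, 2201):
February 2201: 28 − 6 = 22 days remain (2201 is not a leap year, so February has 28 days).
March 1–8, 2201: 8 days.
Total: 22 + 8 = 30 days.
30 mod 7 = 2, so 2 days before Sunday is Friday.

Friday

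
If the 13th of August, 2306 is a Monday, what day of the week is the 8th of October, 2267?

Tuesday

Count forward from the earlier date (October 8, 2267) to the later (August 13, 2306):
From October 8, 2267 to October 8, 2305: 38 years, of which 9 contain a Feb 29 — 29×365 + 9×366 = 13879 days.
(2300 is not a leap year (divisible by 100 but not 400).)
October 2305: 31 − 8 = 23 days remain.
Then 9 full months totalling 273 days.
August 1–13, 2306: 13 days.
Residual: 309 days.
Total: 14188 days.
14188 mod 7 = 6, so 6 days before Monday is Tuesday.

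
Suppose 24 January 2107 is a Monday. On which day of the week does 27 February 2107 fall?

January 2107: 31 − 24 = 7 days remain.
February 1–27, 2107: 27 days (2107 is not a leap year).
Total: 7 + 27 = 34 days.
34 mod 7 = 6, so 6 days after Monday is Sunday.

Sunday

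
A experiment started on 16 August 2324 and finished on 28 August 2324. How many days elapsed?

12

Within August 2324: 28 − 16 = 12 days.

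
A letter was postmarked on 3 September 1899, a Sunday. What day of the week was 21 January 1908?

Tuesday

Day-of-year of September 3, 1899: 246.
Day-of-year of January 21, 1908: 21.
1899 has 365 days, so 365 − 246 = 119 days remain in 1899.
Full years 1900–1907: 7 common + 1 leap = 7×365 + 1×366 = 2921 days.
Total: 119 + 2921 + 21 = 3061 days.
3061 mod 7 = 2, so 2 days after Sunday is Tuesday.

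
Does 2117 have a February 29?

No

2117 is not a leap year.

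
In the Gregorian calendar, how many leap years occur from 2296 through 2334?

Years divisible by 4 in [2296, 2334]: 2296, 2300, 2304, 2308, 2312, 2316, 2320, 2324, 2328, 2332.
Of these, 2300 is divisible by 100 but not 400, so not leap.
Leap years: 10 − 1 = 9.

9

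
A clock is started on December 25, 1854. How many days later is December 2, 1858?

1438

December 25, 1854 → December 25, 1855: 365 days.
December 25, 1855 → December 25, 1856: 366 days (1856 is a leap year).
December 25, 1856 → December 25, 1857: 365 days.
December 1857: 31 − 25 = 6 days remain.
Then 11 full months totalling 334 days.
December 1–2, 1858: 2 days.
Residual: 342 days.
Total: 1438 days.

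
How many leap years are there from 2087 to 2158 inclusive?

Years divisible by 4: 2088, 2092, …, 2156 — 18 in all.
Of these, 2100 is divisible by 100 but not 400, so not leap.
Leap years: 18 − 1 = 17.

17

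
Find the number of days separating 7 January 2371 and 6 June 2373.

881

Day-of-year of January 7, 2371: 7.
Day-of-year of June 6, 2373: 157.
2371 has 365 days, so 365 − 7 = 358 days remain in 2371.
Full years: 2372: 366. Sum = 366.
Total: 358 + 366 + 157 = 881 days.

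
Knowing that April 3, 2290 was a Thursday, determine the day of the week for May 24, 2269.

Monday

Count forward from the earlier date (May 24, 2269) to the later (April 3, 2290):
Day-of-year of May 24, 2269: 144.
Day-of-year of April 3, 2290: 93.
2269 has 365 days, so 365 − 144 = 221 days remain in 2269.
Full years 2270–2289: 15 common + 5 leap = 15×365 + 5×366 = 7305 days.
Total: 221 + 7305 + 93 = 7619 days.
7619 mod 7 = 3, so 3 days before Thursday is Monday.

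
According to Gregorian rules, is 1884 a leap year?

Yes

1884 is a leap year.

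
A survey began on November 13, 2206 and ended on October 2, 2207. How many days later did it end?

323

November 2206: 30 − 13 = 17 days remain.
Then 10 full months totalling 304 days.
October 1–2, 2207: 2 days.
Total: 17 + 304 + 2 = 323 days.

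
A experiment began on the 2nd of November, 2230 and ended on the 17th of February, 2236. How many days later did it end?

1933

November 2, 2230 → November 2, 2231: 365 days.
November 2, 2231 → November 2, 2232: 366 days (2232 is a leap year).
November 2, 2232 → November 2, 2233: 365 days.
November 2, 2233 → November 2, 2234: 365 days.
November 2, 2234 → November 2, 2235: 365 days.
November 2235: 30 − 2 = 28 days remain.
Then December (31), January (31): 31 + 31 = 62 days.
February 1–17, 2236: 17 days (2236 is a leap year).
Residual: 107 days.
Total: 1933 days.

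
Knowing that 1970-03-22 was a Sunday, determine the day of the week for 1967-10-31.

Count forward from the earlier date (October 31, 1967) to the later (March 22, 1970):
October 31, 1967 → October 31, 1968: 366 days (1968 is a leap year).
October 31, 1968 → October 31, 1969: 365 days.
October 1969: 31 − 31 = 0 days remain.
Then November (30), December (31), January (31), February 1970 (28): 30 + 31 + 31 + 28 = 120 days.
March 1–22, 1970: 22 days.
Residual: 142 days.
Total: 873 days.
873 mod 7 = 5, so 5 days before Sunday is Tuesday.

Tuesday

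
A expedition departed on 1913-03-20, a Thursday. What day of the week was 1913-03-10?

Monday

Count forward from the earlier date (March 10, 1913) to the later (March 20, 1913):
Within March 1913: 20 − 10 = 10 days.
10 mod 7 = 3, so 3 days before Thursday is Monday.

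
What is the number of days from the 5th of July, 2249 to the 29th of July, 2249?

Within July 2249: 29 − 5 = 24 days.

24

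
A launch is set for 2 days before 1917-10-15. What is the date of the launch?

1917-10-13

Count 2 days before October 15, 1917:
Within October 1917: 15 − 13 = 2 days.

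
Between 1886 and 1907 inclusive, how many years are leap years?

Years divisible by 4 in [1886, 1907]: 1888, 1892, 1896, 1900, 1904.
Of these, 1900 is divisible by 100 but not 400, so not leap.
Leap years: 5 − 1 = 4.

4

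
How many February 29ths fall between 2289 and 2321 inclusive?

Years divisible by 4 in [2289, 2321]: 2292, 2296, 2300, 2304, 2308, 2312, 2316, 2320.
Of these, 2300 is divisible by 100 but not 400, so not leap.
Leap years: 8 − 1 = 7.

7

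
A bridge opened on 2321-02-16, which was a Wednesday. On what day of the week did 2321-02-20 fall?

Within February 2321: 20 − 16 = 4 days.
4 mod 7 = 4, so 4 days after Wednesday is Sunday.

Sunday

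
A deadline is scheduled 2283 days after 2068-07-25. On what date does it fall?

2074-10-25

Count 2283 days after July 25, 2068:
Day-of-year of July 25, 2068: 207.
Day-of-year of October 25, 2074: 298.
2068 has 366 days, so 366 − 207 = 159 days remain in 2068.
Full years: 2069: 365; 2070: 365; 2071: 365; 2072: 366; 2073: 365. Sum = 1826.
Total: 159 + 1826 + 298 = 2283 days.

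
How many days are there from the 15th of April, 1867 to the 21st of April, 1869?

April 15, 1867 → April 15, 1868: 366 days (1868 is a leap year).
April 15, 1868 → April 15, 1869: 365 days.
Within April 1869: 21 − 15 = 6 days.
Total: 737 days.

737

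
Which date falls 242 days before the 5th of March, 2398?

the 6th of July, 2397

Count 242 days before March 5, 2398:
Day-of-year of July 6, 2397: 187.
Day-of-year of March 5, 2398: 64.
2397 has 365 days, so 365 − 187 = 178 days remain in 2397.
Total: 178 + 64 = 242 days.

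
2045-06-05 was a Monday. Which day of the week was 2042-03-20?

Thursday

Count forward from the earlier date (March 20, 2042) to the later (June 5, 2045):
March 20, 2042 → March 20, 2043: 365 days.
March 20, 2043 → March 20, 2044: 366 days (2044 is a leap year).
March 20, 2044 → March 20, 2045: 365 days.
March 2045: 31 − 20 = 11 days remain.
Then April (30), May (31): 30 + 31 = 61 days.
June 1–5, 2045: 5 days.
Residual: 77 days.
Total: 1173 days.
1173 mod 7 = 4, so 4 days before Monday is Thursday.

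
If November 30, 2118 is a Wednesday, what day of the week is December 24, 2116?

Thursday

Count forward from the earlier date (December 24, 2116) to the later (November 30, 2118):
Day-of-year of December 24, 2116: 359.
Day-of-year of November 30, 2118: 334.
2116 has 366 days, so 366 − 359 = 7 days remain in 2116.
Full years: 2117: 365. Sum = 365.
Total: 7 + 365 + 334 = 706 days.
706 mod 7 = 6, so 6 days before Wednesday is Thursday.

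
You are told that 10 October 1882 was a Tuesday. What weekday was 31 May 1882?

Count forward from the earlier date (May 31, 1882) to the later (October 10, 1882):
May 1882: 31 − 31 = 0 days remain.
Then June (30), July (31), August (31), September (30): 30 + 31 + 31 + 30 = 122 days.
October 1–10, 1882: 10 days.
Total: 0 + 122 + 10 = 132 days.
132 mod 7 = 6, so 6 days before Tuesday is Wednesday.

Wednesday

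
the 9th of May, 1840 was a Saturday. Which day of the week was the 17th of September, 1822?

Tuesday

Count forward from the earlier date (September 17, 1822) to the later (May 9, 1840):
Day-of-year of September 17, 1822: 260.
Day-of-year of May 9, 1840: 130.
1822 has 365 days, so 365 − 260 = 105 days remain in 1822.
Full years 1823–1839: 13 common + 4 leap = 13×365 + 4×366 = 6209 days.
Total: 105 + 6209 + 130 = 6444 days.
6444 mod 7 = 4, so 4 days before Saturday is Tuesday.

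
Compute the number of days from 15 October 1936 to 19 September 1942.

2165

October 15, 1936 → October 15, 1937: 365 days.
October 15, 1937 → October 15, 1938: 365 days.
October 15, 1938 → October 15, 1939: 365 days.
October 15, 1939 → October 15, 1940: 366 days (1940 is a leap year).
October 15, 1940 → October 15, 1941: 365 days.
October 1941: 31 − 15 = 16 days remain.
Then 10 full months totalling 304 days.
September 1–19, 1942: 19 days.
Residual: 339 days.
Total: 2165 days.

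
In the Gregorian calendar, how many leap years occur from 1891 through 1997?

26

Years divisible by 4: 1892, 1896, …, 1996 — 27 in all.
Of these, 1900 is divisible by 100 but not 400, so not leap.
Leap years: 27 − 1 = 26.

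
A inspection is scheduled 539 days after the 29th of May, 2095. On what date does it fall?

the 18th of November, 2096

Count 539 days after May 29, 2095:
May 29, 2095 → May 29, 2096: 366 days (2096 is a leap year).
May 2096: 31 − 29 = 2 days remain.
Then June (30), July (31), August (31), September (30), October (31): 30 + 31 + 31 + 30 + 31 = 153 days.
November 1–18, 2096: 18 days.
Residual: 173 days.
Total: 539 days.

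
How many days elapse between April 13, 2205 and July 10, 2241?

13237

From April 13, 2205 to April 13, 2241: 36 years, of which 9 contain a Feb 29 — 27×365 + 9×366 = 13149 days.
April 2241: 30 − 13 = 17 days remain.
Then May (31), June (30): 31 + 30 = 61 days.
July 1–10, 2241: 10 days.
Residual: 88 days.
Total: 13237 days.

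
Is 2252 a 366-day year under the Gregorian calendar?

2252 is a leap year.

Yes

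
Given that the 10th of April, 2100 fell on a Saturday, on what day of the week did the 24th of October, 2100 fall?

April 2100: 30 − 10 = 20 days remain.
Then May (31), June (30), July (31), August (31), September (30): 31 + 30 + 31 + 31 + 30 = 153 days.
October 1–24, 2100: 24 days.
Total: 20 + 153 + 24 = 197 days.
197 mod 7 = 1, so 1 day after Saturday is Sunday.

Sunday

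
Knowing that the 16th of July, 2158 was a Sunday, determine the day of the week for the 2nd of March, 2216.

Saturday

Day-of-year of July 16, 2158: 197.
Day-of-year of March 2, 2216: 62.
2158 has 365 days, so 365 − 197 = 168 days remain in 2158.
Full years 2159–2215: 44 common + 13 leap = 44×365 + 13×366 = 20818 days.
Total: 168 + 20818 + 62 = 21048 days.
21048 mod 7 = 6, so 6 days after Sunday is Saturday.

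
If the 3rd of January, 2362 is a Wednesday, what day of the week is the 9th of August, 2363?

Friday

Day-of-year of January 3, 2362: 3.
Day-of-year of August 9, 2363: 221.
2362 has 365 days, so 365 − 3 = 362 days remain in 2362.
Total: 362 + 221 = 583 days.
583 mod 7 = 2, so 2 days after Wednesday is Friday.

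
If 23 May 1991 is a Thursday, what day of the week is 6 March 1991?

Count forward from the earlier date (March 6, 1991) to the later (May 23, 1991):
March 1991: 31 − 6 = 25 days remain.
Then April (30): 30 days.
May 1–23, 1991: 23 days.
Total: 25 + 30 + 23 = 78 days.
78 mod 7 = 1, so 1 day before Thursday is Wednesday.

Wednesday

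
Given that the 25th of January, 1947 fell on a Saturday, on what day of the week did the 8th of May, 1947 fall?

January 1947: 31 − 25 = 6 days remain.
Then February 1947 (28), March (31), April (30): 28 + 31 + 30 = 89 days.
May 1–8, 1947: 8 days.
Total: 6 + 89 + 8 = 103 days.
103 mod 7 = 5, so 5 days after Saturday is Thursday.

Thursday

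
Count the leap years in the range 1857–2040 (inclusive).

45

Years divisible by 4: 1860, 1864, …, 2040 — 46 in all.
Of these, 1900 is divisible by 100 but not 400, so not leap.
2000 is divisible by 400, so still leap.
Leap years: 46 − 1 = 45.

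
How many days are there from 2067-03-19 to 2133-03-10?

24097

From March 19, 2067 to March 19, 2132: 65 years, of which 16 contain a Feb 29 — 49×365 + 16×366 = 23741 days.
(2100 is not a leap year (divisible by 100 but not 400).)
March 2132: 31 − 19 = 12 days remain.
Then 11 full months totalling 334 days.
March 1–10, 2133: 10 days.
Residual: 356 days.
Total: 24097 days.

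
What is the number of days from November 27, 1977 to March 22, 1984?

Day-of-year of November 27, 1977: 331.
Day-of-year of March 22, 1984: 82.
1977 has 365 days, so 365 − 331 = 34 days remain in 1977.
Full years: 1978: 365; 1979: 365; 1980: 366; 1981: 365; 1982: 365; 1983: 365. Sum = 2191.
Total: 34 + 2191 + 82 = 2307 days.

2307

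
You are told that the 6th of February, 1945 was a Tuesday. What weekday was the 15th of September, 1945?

Saturday

February 1945: 28 − 6 = 22 days remain (1945 is not a leap year, so February has 28 days).
Then March (31), April (30), May (31), June (30), July (31), August (31): 31 + 30 + 31 + 30 + 31 + 31 = 184 days.
September 1–15, 1945: 15 days.
Total: 22 + 184 + 15 = 221 days.
221 mod 7 = 4, so 4 days after Tuesday is Saturday.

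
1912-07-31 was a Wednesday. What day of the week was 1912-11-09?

July 1912: 31 − 31 = 0 days remain.
Then August (31), September (30), October (31): 31 + 30 + 31 = 92 days.
November 1–9, 1912: 9 days.
Total: 0 + 92 + 9 = 101 days.
101 mod 7 = 3, so 3 days after Wednesday is Saturday.

Saturday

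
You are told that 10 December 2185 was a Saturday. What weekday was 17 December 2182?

Count forward from the earlier date (December 17, 2182) to the later (December 10, 2185):
December 17, 2182 → December 17, 2183: 365 days.
December 17, 2183 → December 17, 2184: 366 days (2184 is a leap year).
December 2184: 31 − 17 = 14 days remain.
Then 11 full months totalling 334 days.
December 1–10, 2185: 10 days.
Residual: 358 days.
Total: 1089 days.
1089 mod 7 = 4, so 4 days before Saturday is Tuesday.

Tuesday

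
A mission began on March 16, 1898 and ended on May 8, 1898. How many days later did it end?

March 1898: 31 − 16 = 15 days remain.
Then April (30): 30 days.
May 1–8, 1898: 8 days.
Total: 15 + 30 + 8 = 53 days.

53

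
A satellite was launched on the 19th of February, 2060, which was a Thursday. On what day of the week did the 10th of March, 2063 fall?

Day-of-year of February 19, 2060: 50.
Day-of-year of March 10, 2063: 69.
2060 has 366 days, so 366 − 50 = 316 days remain in 2060.
Full years: 2061: 365; 2062: 365. Sum = 730.
Total: 316 + 730 + 69 = 1115 days.
1115 mod 7 = 2, so 2 days after Thursday is Saturday.

Saturday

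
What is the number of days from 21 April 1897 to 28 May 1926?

From April 21, 1897 to April 21, 1926: 29 years, of which 6 contain a Feb 29 — 23×365 + 6×366 = 10591 days.
(1900 is not a leap year (divisible by 100 but not 400).)
April 1926: 30 − 21 = 9 days remain.
May 1–28, 1926: 28 days.
Residual: 37 days.
Total: 10628 days.

10628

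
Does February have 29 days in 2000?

2000 is a leap year (divisible by 400).

Yes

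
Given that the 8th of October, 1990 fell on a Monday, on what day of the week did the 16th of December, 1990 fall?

Sunday

October 1990: 31 − 8 = 23 days remain.
Then November (30): 30 days.
December 1–16, 1990: 16 days.
Total: 23 + 30 + 16 = 69 days.
69 mod 7 = 6, so 6 days after Monday is Sunday.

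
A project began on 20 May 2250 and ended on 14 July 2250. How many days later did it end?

55

May 2250: 31 − 20 = 11 days remain.
Then June (30): 30 days.
July 1–14, 2250: 14 days.
Total: 11 + 30 + 14 = 55 days.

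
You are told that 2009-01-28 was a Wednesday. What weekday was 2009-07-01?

Wednesday

January 2009: 31 − 28 = 3 days remain.
Then February 2009 (28), March (31), April (30), May (31), June (30): 28 + 31 + 30 + 31 + 30 = 150 days.
July 1, 2009: 1 day.
Total: 3 + 150 + 1 = 154 days.
154 is a multiple of 7, so 2009-07-01 falls on the same weekday: Wednesday.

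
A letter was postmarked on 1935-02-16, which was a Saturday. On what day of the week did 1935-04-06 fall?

Saturday

February 1935: 28 − 16 = 12 days remain (1935 is not a leap year, so February has 28 days).
Then March (31): 31 days.
April 1–6, 1935: 6 days.
Total: 12 + 31 + 6 = 49 days.
49 is a multiple of 7, so 1935-04-06 falls on the same weekday: Saturday.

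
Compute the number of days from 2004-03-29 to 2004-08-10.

134

March 2004: 31 − 29 = 2 days remain.
Then April (30), May (31), June (30), July (31): 30 + 31 + 30 + 31 = 122 days.
August 1–10, 2004: 10 days.
Total: 2 + 122 + 10 = 134 days.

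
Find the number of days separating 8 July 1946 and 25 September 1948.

July 1946: 31 − 8 = 23 days remain.
Then 25 full months totalling 762 days.
September 1–25, 1948: 25 days.
Total: 23 + 762 + 25 = 810 days.

810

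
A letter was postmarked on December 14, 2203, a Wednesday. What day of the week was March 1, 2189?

Count forward from the earlier date (March 1, 2189) to the later (December 14, 2203):
From March 1, 2189 to March 1, 2203: 14 years, of which 2 contain a Feb 29 — 12×365 + 2×366 = 5112 days.
(2200 is not a leap year (divisible by 100 but not 400).)
March 2203: 31 − 1 = 30 days remain.
Then April (30), May (31), June (30), July (31), August (31), September (30), October (31), November (30): 30 + 31 + 30 + 31 + 31 + 30 + 31 + 30 = 244 days.
December 1–14, 2203: 14 days.
Residual: 288 days.
Total: 5400 days.
5400 mod 7 = 3, so 3 days before Wednesday is Sunday.

Sunday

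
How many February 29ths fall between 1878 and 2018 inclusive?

Years divisible by 4: 1880, 1884, …, 2016 — 35 in all.
Of these, 1900 is divisible by 100 but not 400, so not leap.
2000 is divisible by 400, so still leap.
Leap years: 35 − 1 = 34.

34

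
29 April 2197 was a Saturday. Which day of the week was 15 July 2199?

Monday

Day-of-year of April 29, 2197: 119.
Day-of-year of July 15, 2199: 196.
2197 has 365 days, so 365 − 119 = 246 days remain in 2197.
Full years: 2198: 365. Sum = 365.
Total: 246 + 365 + 196 = 807 days.
807 mod 7 = 2, so 2 days after Saturday is Monday.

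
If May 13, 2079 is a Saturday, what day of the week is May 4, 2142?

From May 13, 2079 to May 13, 2141: 62 years, of which 15 contain a Feb 29 — 47×365 + 15×366 = 22645 days.
(2100 is not a leap year (divisible by 100 but not 400).)
May 2141: 31 − 13 = 18 days remain.
Then 11 full months totalling 334 days.
May 1–4, 2142: 4 days.
Residual: 356 days.
Total: 23001 days.
23001 mod 7 = 6, so 6 days after Saturday is Friday.

Friday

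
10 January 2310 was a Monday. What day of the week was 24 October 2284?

Count forward from the earlier date (October 24, 2284) to the later (January 10, 2310):
Day-of-year of October 24, 2284: 298.
Day-of-year of January 10, 2310: 10.
2284 has 366 days, so 366 − 298 = 68 days remain in 2284.
Full years 2285–2309: 20 common + 5 leap = 20×365 + 5×366 = 9130 days.
Total: 68 + 9130 + 10 = 9208 days.
9208 mod 7 = 3, so 3 days before Monday is Friday.

Friday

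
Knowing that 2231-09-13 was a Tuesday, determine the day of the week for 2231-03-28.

Monday

Count forward from the earlier date (March 28, 2231) to the later (September 13, 2231):
March 2231: 31 − 28 = 3 days remain.
Then April (30), May (31), June (30), July (31), August (31): 30 + 31 + 30 + 31 + 31 = 153 days.
September 1–13, 2231: 13 days.
Total: 3 + 153 + 13 = 169 days.
169 mod 7 = 1, so 1 day before Tuesday is Monday.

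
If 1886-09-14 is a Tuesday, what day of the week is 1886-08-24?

Tuesday

Count forward from the earlier date (August 24, 1886) to the later (September 14, 1886):
August 1886: 31 − 24 = 7 days remain.
September 1–14, 1886: 14 days.
Total: 7 + 14 = 21 days.
21 is a multiple of 7, so 1886-08-24 falls on the same weekday: Tuesday.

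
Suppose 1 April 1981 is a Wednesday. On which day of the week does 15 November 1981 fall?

April 1981: 30 − 1 = 29 days remain.
Then May (31), June (30), July (31), August (31), September (30), October (31): 31 + 30 + 31 + 31 + 30 + 31 = 184 days.
November 1–15, 1981: 15 days.
Total: 29 + 184 + 15 = 228 days.
228 mod 7 = 4, so 4 days after Wednesday is Sunday.

Sunday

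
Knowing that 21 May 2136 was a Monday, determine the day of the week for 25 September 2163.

Sunday

Day-of-year of May 21, 2136: 142.
Day-of-year of September 25, 2163: 268.
2136 has 366 days, so 366 − 142 = 224 days remain in 2136.
Full years 2137–2162: 20 common + 6 leap = 20×365 + 6×366 = 9496 days.
Total: 224 + 9496 + 268 = 9988 days.
9988 mod 7 = 6, so 6 days after Monday is Sunday.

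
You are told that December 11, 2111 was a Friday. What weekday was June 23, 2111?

Count forward from the earlier date (June 23, 2111) to the later (December 11, 2111):
June 2111: 30 − 23 = 7 days remain.
Then July (31), August (31), September (30), October (31), November (30): 31 + 31 + 30 + 31 + 30 = 153 days.
December 1–11, 2111: 11 days.
Total: 7 + 153 + 11 = 171 days.
171 mod 7 = 3, so 3 days before Friday is Tuesday.

Tuesday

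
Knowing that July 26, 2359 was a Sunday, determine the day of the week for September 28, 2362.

July 26, 2359 → July 26, 2360: 366 days (2360 is a leap year).
July 26, 2360 → July 26, 2361: 365 days.
July 26, 2361 → July 26, 2362: 365 days.
July 2362: 31 − 26 = 5 days remain.
Then August (31): 31 days.
September 1–28, 2362: 28 days.
Residual: 64 days.
Total: 1160 days.
1160 mod 7 = 5, so 5 days after Sunday is Friday.

Friday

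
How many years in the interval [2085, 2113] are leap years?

6

Years divisible by 4 in [2085, 2113]: 2088, 2092, 2096, 2100, 2104, 2108, 2112.
Of these, 2100 is divisible by 100 but not 400, so not leap.
Leap years: 7 − 1 = 6.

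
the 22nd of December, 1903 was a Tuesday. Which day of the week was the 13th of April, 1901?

Saturday

Count forward from the earlier date (April 13, 1901) to the later (December 22, 1903):
April 1901: 30 − 13 = 17 days remain.
Then 31 full months totalling 944 days.
December 1–22, 1903: 22 days.
Total: 17 + 944 + 22 = 983 days.
983 mod 7 = 3, so 3 days before Tuesday is Saturday.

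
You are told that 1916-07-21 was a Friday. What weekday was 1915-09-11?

Saturday

Count forward from the earlier date (September 11, 1915) to the later (July 21, 1916):
September 1915: 30 − 11 = 19 days remain.
Then 9 full months totalling 274 days.
July 1–21, 1916: 21 days.
Total: 19 + 274 + 21 = 314 days.
314 mod 7 = 6, so 6 days before Friday is Saturday.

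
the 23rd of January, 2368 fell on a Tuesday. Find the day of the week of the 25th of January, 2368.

Thursday

Within January 2368: 25 − 23 = 2 days.
2 mod 7 = 2, so 2 days after Tuesday is Thursday.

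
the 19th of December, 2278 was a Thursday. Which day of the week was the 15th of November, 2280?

Monday

December 2278: 31 − 19 = 12 days remain.
Then 22 full months totalling 670 days.
November 1–15, 2280: 15 days.
Total: 12 + 670 + 15 = 697 days.
697 mod 7 = 4, so 4 days after Thursday is Monday.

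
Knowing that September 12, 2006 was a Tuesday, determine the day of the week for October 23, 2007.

Tuesday

September 12, 2006 → September 12, 2007: 365 days.
September 2007: 30 − 12 = 18 days remain.
October 1–23, 2007: 23 days.
Residual: 41 days.
Total: 406 days.
406 is a multiple of 7, so October 23, 2007 falls on the same weekday: Tuesday.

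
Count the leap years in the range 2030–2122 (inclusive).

Years divisible by 4: 2032, 2036, …, 2120 — 23 in all.
Of these, 2100 is divisible by 100 but not 400, so not leap.
Leap years: 23 − 1 = 22.

22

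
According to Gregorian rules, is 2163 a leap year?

2163 is not a leap year.

No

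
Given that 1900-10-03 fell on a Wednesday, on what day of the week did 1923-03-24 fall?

Day-of-year of October 3, 1900: 276.
Day-of-year of March 24, 1923: 83.
1900 has 365 days, so 365 − 276 = 89 days remain in 1900.
Full years 1901–1922: 17 common + 5 leap = 17×365 + 5×366 = 8035 days.
Total: 89 + 8035 + 83 = 8207 days.
8207 mod 7 = 3, so 3 days after Wednesday is Saturday.

Saturday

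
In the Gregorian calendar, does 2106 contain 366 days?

No

2106 is not a leap year.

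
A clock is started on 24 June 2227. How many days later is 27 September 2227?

95

June 2227: 30 − 24 = 6 days remain.
Then July (31), August (31): 31 + 31 = 62 days.
September 1–27, 2227: 27 days.
Total: 6 + 62 + 27 = 95 days.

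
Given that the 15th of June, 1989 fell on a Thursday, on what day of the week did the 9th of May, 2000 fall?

Tuesday

Day-of-year of June 15, 1989: 166.
Day-of-year of May 9, 2000: 130.
1989 has 365 days, so 365 − 166 = 199 days remain in 1989.
Full years 1990–1999: 8 common + 2 leap = 8×365 + 2×366 = 3652 days.
Total: 199 + 3652 + 130 = 3981 days.
3981 mod 7 = 5, so 5 days after Thursday is Tuesday.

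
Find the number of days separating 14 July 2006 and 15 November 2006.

124

July 2006: 31 − 14 = 17 days remain.
Then August (31), September (30), October (31): 31 + 30 + 31 = 92 days.
November 1–15, 2006: 15 days.
Total: 17 + 92 + 15 = 124 days.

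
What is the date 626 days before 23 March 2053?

6 July 2051

Count 626 days before March 23, 2053:
Day-of-year of July 6, 2051: 187.
Day-of-year of March 23, 2053: 82.
2051 has 365 days, so 365 − 187 = 178 days remain in 2051.
Full years: 2052: 366. Sum = 366.
Total: 178 + 366 + 82 = 626 days.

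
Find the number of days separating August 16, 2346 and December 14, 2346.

August 2346: 31 − 16 = 15 days remain.
Then September (30), October (31), November (30): 30 + 31 + 30 = 91 days.
December 1–14, 2346: 14 days.
Total: 15 + 91 + 14 = 120 days.

120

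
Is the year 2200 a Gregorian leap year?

No

2200 is not a leap year (divisible by 100 but not 400).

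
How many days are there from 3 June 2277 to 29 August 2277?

June 2277: 30 − 3 = 27 days remain.
Then July (31): 31 days.
August 1–29, 2277: 29 days.
Total: 27 + 31 + 29 = 87 days.

87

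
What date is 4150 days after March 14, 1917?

July 24, 1928

Count 4150 days after March 14, 1917:
Day-of-year of March 14, 1917: 73.
Day-of-year of July 24, 1928: 206.
1917 has 365 days, so 365 − 73 = 292 days remain in 1917.
Full years 1918–1927: 8 common + 2 leap = 8×365 + 2×366 = 3652 days.
Total: 292 + 3652 + 206 = 4150 days.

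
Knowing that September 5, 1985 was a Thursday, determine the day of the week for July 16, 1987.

Thursday

Day-of-year of September 5, 1985: 248.
Day-of-year of July 16, 1987: 197.
1985 has 365 days, so 365 − 248 = 117 days remain in 1985.
Full years: 1986: 365. Sum = 365.
Total: 117 + 365 + 197 = 679 days.
679 is a multiple of 7, so July 16, 1987 falls on the same weekday: Thursday.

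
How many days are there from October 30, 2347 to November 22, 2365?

From October 30, 2347 to October 30, 2365: 18 years, of which 5 contain a Feb 29 — 13×365 + 5×366 = 6575 days.
October 2365: 31 − 30 = 1 day remains.
November 1–22, 2365: 22 days.
Residual: 23 days.
Total: 6598 days.

6598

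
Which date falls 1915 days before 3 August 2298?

6 May 2293

Count 1915 days before August 3, 2298:
May 6, 2293 → May 6, 2294: 365 days.
May 6, 2294 → May 6, 2295: 365 days.
May 6, 2295 → May 6, 2296: 366 days (2296 is a leap year).
May 6, 2296 → May 6, 2297: 365 days.
May 6, 2297 → May 6, 2298: 365 days.
May 2298: 31 − 6 = 25 days remain.
Then June (30), July (31): 30 + 31 = 61 days.
August 1–3, 2298: 3 days.
Residual: 89 days.
Total: 1915 days.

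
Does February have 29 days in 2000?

Yes

2000 is a leap year (divisible by 400).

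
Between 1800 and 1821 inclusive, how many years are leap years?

5

Years divisible by 4 in [1800, 1821]: 1800, 1804, 1808, 1812, 1816, 1820.
Of these, 1800 is divisible by 100 but not 400, so not leap.
Leap years: 6 − 1 = 5.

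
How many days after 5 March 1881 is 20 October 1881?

229

March 1881: 31 − 5 = 26 days remain.
Then April (30), May (31), June (30), July (31), August (31), September (30): 30 + 31 + 30 + 31 + 31 + 30 = 183 days.
October 1–20, 1881: 20 days.
Total: 26 + 183 + 20 = 229 days.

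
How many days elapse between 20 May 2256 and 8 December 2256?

May 2256: 31 − 20 = 11 days remain.
Then June (30), July (31), August (31), September (30), October (31), November (30): 30 + 31 + 31 + 30 + 31 + 30 = 183 days.
December 1–8, 2256: 8 days.
Total: 11 + 183 + 8 = 202 days.

202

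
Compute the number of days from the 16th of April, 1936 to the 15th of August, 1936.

April 1936: 30 − 16 = 14 days remain.
Then May (31), June (30), July (31): 31 + 30 + 31 = 92 days.
August 1–15, 1936: 15 days.
Total: 14 + 92 + 15 = 121 days.

121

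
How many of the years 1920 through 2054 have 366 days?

34

Years divisible by 4: 1920, 1924, …, 2052 — 34 in all.
2000 is divisible by 400, so still leap.
No century exceptions apply. Count: 34.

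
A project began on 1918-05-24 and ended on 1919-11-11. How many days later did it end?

536

May 1918: 31 − 24 = 7 days remain.
Then 17 full months totalling 518 days.
November 1–11, 1919: 11 days.
Total: 7 + 518 + 11 = 536 days.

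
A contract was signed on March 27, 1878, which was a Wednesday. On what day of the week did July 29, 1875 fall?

Count forward from the earlier date (July 29, 1875) to the later (March 27, 1878):
Day-of-year of July 29, 1875: 210.
Day-of-year of March 27, 1878: 86.
1875 has 365 days, so 365 − 210 = 155 days remain in 1875.
Full years: 1876: 366; 1877: 365. Sum = 731.
Total: 155 + 731 + 86 = 972 days.
972 mod 7 = 6, so 6 days before Wednesday is Thursday.

Thursday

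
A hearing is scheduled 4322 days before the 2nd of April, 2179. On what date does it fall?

the 2nd of June, 2167

Count 4322 days before April 2, 2179:
Day-of-year of June 2, 2167: 153.
Day-of-year of April 2, 2179: 92.
2167 has 365 days, so 365 − 153 = 212 days remain in 2167.
Full years 2168–2178: 8 common + 3 leap = 8×365 + 3×366 = 4018 days.
Total: 212 + 4018 + 92 = 4322 days.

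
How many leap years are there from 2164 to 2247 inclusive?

Years divisible by 4: 2164, 2168, …, 2244 — 21 in all.
Of these, 2200 is divisible by 100 but not 400, so not leap.
Leap years: 21 − 1 = 20.

20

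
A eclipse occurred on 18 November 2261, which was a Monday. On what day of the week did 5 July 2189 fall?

Sunday

Count forward from the earlier date (July 5, 2189) to the later (November 18, 2261):
From July 5, 2189 to July 5, 2261: 72 years, of which 17 contain a Feb 29 — 55×365 + 17×366 = 26297 days.
(2200 is not a leap year (divisible by 100 but not 400).)
July 2261: 31 − 5 = 26 days remain.
Then August (31), September (30), October (31): 31 + 30 + 31 = 92 days.
November 1–18, 2261: 18 days.
Residual: 136 days.
Total: 26433 days.
26433 mod 7 = 1, so 1 day before Monday is Sunday.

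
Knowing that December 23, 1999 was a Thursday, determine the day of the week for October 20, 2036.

From December 23, 1999 to December 23, 2035: 36 years, of which 9 contain a Feb 29 — 27×365 + 9×366 = 13149 days.
(2000 is a leap year (divisible by 400).)
December 2035: 31 − 23 = 8 days remain.
Then 9 full months totalling 274 days.
October 1–20, 2036: 20 days.
Residual: 302 days.
Total: 13451 days.
13451 mod 7 = 4, so 4 days after Thursday is Monday.

Monday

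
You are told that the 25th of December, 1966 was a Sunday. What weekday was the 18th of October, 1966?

Tuesday

Count forward from the earlier date (October 18, 1966) to the later (December 25, 1966):
October 1966: 31 − 18 = 13 days remain.
Then November (30): 30 days.
December 1–25, 1966: 25 days.
Total: 13 + 30 + 25 = 68 days.
68 mod 7 = 5, so 5 days before Sunday is Tuesday.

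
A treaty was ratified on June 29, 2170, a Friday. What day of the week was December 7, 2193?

Day-of-year of June 29, 2170: 180.
Day-of-year of December 7, 2193: 341.
2170 has 365 days, so 365 − 180 = 185 days remain in 2170.
Full years 2171–2192: 16 common + 6 leap = 16×365 + 6×366 = 8036 days.
Total: 185 + 8036 + 341 = 8562 days.
8562 mod 7 = 1, so 1 day after Friday is Saturday.

Saturday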